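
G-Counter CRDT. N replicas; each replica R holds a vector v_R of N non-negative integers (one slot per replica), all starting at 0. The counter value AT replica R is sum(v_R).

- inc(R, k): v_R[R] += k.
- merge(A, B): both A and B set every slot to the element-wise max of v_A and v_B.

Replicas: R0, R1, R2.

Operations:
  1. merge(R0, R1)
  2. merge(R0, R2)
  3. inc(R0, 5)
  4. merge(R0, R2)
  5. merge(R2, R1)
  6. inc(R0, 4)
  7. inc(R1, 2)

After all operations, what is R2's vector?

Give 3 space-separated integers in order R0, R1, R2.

Op 1: merge R0<->R1 -> R0=(0,0,0) R1=(0,0,0)
Op 2: merge R0<->R2 -> R0=(0,0,0) R2=(0,0,0)
Op 3: inc R0 by 5 -> R0=(5,0,0) value=5
Op 4: merge R0<->R2 -> R0=(5,0,0) R2=(5,0,0)
Op 5: merge R2<->R1 -> R2=(5,0,0) R1=(5,0,0)
Op 6: inc R0 by 4 -> R0=(9,0,0) value=9
Op 7: inc R1 by 2 -> R1=(5,2,0) value=7

Answer: 5 0 0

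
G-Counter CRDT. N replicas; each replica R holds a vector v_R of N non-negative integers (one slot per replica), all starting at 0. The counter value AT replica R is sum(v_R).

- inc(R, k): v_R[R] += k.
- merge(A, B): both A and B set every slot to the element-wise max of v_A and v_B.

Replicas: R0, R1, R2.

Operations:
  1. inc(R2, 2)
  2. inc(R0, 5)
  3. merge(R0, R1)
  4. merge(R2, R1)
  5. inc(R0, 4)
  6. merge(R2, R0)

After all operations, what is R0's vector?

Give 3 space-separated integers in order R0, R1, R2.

Op 1: inc R2 by 2 -> R2=(0,0,2) value=2
Op 2: inc R0 by 5 -> R0=(5,0,0) value=5
Op 3: merge R0<->R1 -> R0=(5,0,0) R1=(5,0,0)
Op 4: merge R2<->R1 -> R2=(5,0,2) R1=(5,0,2)
Op 5: inc R0 by 4 -> R0=(9,0,0) value=9
Op 6: merge R2<->R0 -> R2=(9,0,2) R0=(9,0,2)

Answer: 9 0 2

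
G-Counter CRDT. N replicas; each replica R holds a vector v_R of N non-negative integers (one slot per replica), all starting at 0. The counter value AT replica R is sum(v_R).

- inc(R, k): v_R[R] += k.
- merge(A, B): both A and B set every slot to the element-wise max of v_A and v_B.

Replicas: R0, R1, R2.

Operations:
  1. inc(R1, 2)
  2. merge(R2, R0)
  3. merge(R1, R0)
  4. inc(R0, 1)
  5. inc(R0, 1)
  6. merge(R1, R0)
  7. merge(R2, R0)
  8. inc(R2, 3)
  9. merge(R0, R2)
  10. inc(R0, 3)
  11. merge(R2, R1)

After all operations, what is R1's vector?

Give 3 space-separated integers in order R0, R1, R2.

Answer: 2 2 3

Derivation:
Op 1: inc R1 by 2 -> R1=(0,2,0) value=2
Op 2: merge R2<->R0 -> R2=(0,0,0) R0=(0,0,0)
Op 3: merge R1<->R0 -> R1=(0,2,0) R0=(0,2,0)
Op 4: inc R0 by 1 -> R0=(1,2,0) value=3
Op 5: inc R0 by 1 -> R0=(2,2,0) value=4
Op 6: merge R1<->R0 -> R1=(2,2,0) R0=(2,2,0)
Op 7: merge R2<->R0 -> R2=(2,2,0) R0=(2,2,0)
Op 8: inc R2 by 3 -> R2=(2,2,3) value=7
Op 9: merge R0<->R2 -> R0=(2,2,3) R2=(2,2,3)
Op 10: inc R0 by 3 -> R0=(5,2,3) value=10
Op 11: merge R2<->R1 -> R2=(2,2,3) R1=(2,2,3)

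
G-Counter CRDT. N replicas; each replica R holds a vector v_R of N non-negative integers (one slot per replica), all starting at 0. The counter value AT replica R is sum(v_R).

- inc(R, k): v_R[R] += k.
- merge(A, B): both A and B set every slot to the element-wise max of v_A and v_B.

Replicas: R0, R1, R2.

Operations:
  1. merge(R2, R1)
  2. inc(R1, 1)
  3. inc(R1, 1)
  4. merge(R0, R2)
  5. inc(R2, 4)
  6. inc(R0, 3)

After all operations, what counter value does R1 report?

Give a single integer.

Op 1: merge R2<->R1 -> R2=(0,0,0) R1=(0,0,0)
Op 2: inc R1 by 1 -> R1=(0,1,0) value=1
Op 3: inc R1 by 1 -> R1=(0,2,0) value=2
Op 4: merge R0<->R2 -> R0=(0,0,0) R2=(0,0,0)
Op 5: inc R2 by 4 -> R2=(0,0,4) value=4
Op 6: inc R0 by 3 -> R0=(3,0,0) value=3

Answer: 2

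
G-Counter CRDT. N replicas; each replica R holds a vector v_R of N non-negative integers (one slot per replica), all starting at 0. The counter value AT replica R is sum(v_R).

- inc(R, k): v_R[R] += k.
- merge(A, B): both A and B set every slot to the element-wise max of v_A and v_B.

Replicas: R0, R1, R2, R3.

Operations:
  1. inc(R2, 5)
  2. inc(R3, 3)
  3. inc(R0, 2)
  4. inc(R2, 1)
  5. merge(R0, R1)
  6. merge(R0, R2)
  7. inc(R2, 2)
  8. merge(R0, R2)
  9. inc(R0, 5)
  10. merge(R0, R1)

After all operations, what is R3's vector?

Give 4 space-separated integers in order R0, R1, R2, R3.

Op 1: inc R2 by 5 -> R2=(0,0,5,0) value=5
Op 2: inc R3 by 3 -> R3=(0,0,0,3) value=3
Op 3: inc R0 by 2 -> R0=(2,0,0,0) value=2
Op 4: inc R2 by 1 -> R2=(0,0,6,0) value=6
Op 5: merge R0<->R1 -> R0=(2,0,0,0) R1=(2,0,0,0)
Op 6: merge R0<->R2 -> R0=(2,0,6,0) R2=(2,0,6,0)
Op 7: inc R2 by 2 -> R2=(2,0,8,0) value=10
Op 8: merge R0<->R2 -> R0=(2,0,8,0) R2=(2,0,8,0)
Op 9: inc R0 by 5 -> R0=(7,0,8,0) value=15
Op 10: merge R0<->R1 -> R0=(7,0,8,0) R1=(7,0,8,0)

Answer: 0 0 0 3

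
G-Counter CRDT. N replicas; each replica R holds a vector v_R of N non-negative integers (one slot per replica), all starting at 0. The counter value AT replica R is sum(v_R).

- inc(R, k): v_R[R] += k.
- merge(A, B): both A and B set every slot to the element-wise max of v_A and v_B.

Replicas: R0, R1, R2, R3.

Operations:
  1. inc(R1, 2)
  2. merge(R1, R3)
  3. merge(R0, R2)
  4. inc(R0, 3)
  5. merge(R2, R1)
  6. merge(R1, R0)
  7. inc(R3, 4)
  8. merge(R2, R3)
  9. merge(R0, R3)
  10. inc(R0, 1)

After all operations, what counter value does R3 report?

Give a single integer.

Answer: 9

Derivation:
Op 1: inc R1 by 2 -> R1=(0,2,0,0) value=2
Op 2: merge R1<->R3 -> R1=(0,2,0,0) R3=(0,2,0,0)
Op 3: merge R0<->R2 -> R0=(0,0,0,0) R2=(0,0,0,0)
Op 4: inc R0 by 3 -> R0=(3,0,0,0) value=3
Op 5: merge R2<->R1 -> R2=(0,2,0,0) R1=(0,2,0,0)
Op 6: merge R1<->R0 -> R1=(3,2,0,0) R0=(3,2,0,0)
Op 7: inc R3 by 4 -> R3=(0,2,0,4) value=6
Op 8: merge R2<->R3 -> R2=(0,2,0,4) R3=(0,2,0,4)
Op 9: merge R0<->R3 -> R0=(3,2,0,4) R3=(3,2,0,4)
Op 10: inc R0 by 1 -> R0=(4,2,0,4) value=10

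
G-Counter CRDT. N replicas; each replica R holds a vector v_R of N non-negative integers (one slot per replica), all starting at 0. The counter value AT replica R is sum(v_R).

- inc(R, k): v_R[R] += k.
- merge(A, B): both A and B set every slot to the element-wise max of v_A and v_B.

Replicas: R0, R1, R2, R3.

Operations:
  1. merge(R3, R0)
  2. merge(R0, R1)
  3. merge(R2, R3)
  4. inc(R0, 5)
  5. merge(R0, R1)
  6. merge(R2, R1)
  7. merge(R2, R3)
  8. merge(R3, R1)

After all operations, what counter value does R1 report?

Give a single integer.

Op 1: merge R3<->R0 -> R3=(0,0,0,0) R0=(0,0,0,0)
Op 2: merge R0<->R1 -> R0=(0,0,0,0) R1=(0,0,0,0)
Op 3: merge R2<->R3 -> R2=(0,0,0,0) R3=(0,0,0,0)
Op 4: inc R0 by 5 -> R0=(5,0,0,0) value=5
Op 5: merge R0<->R1 -> R0=(5,0,0,0) R1=(5,0,0,0)
Op 6: merge R2<->R1 -> R2=(5,0,0,0) R1=(5,0,0,0)
Op 7: merge R2<->R3 -> R2=(5,0,0,0) R3=(5,0,0,0)
Op 8: merge R3<->R1 -> R3=(5,0,0,0) R1=(5,0,0,0)

Answer: 5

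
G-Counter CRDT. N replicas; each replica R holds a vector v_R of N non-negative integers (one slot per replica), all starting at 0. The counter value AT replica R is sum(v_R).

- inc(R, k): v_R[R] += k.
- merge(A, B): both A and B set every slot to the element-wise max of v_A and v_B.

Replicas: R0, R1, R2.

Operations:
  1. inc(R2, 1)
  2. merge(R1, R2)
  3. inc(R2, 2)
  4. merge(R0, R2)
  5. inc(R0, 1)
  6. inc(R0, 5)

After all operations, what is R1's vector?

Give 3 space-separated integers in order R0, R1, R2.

Answer: 0 0 1

Derivation:
Op 1: inc R2 by 1 -> R2=(0,0,1) value=1
Op 2: merge R1<->R2 -> R1=(0,0,1) R2=(0,0,1)
Op 3: inc R2 by 2 -> R2=(0,0,3) value=3
Op 4: merge R0<->R2 -> R0=(0,0,3) R2=(0,0,3)
Op 5: inc R0 by 1 -> R0=(1,0,3) value=4
Op 6: inc R0 by 5 -> R0=(6,0,3) value=9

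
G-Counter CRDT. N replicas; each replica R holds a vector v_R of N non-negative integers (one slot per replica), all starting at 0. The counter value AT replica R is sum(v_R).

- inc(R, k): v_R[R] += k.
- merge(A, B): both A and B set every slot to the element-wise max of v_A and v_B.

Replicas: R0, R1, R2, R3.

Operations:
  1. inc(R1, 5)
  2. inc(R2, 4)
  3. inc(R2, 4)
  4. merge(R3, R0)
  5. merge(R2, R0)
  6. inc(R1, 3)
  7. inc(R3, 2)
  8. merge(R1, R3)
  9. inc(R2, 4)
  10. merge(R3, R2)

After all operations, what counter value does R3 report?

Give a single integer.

Op 1: inc R1 by 5 -> R1=(0,5,0,0) value=5
Op 2: inc R2 by 4 -> R2=(0,0,4,0) value=4
Op 3: inc R2 by 4 -> R2=(0,0,8,0) value=8
Op 4: merge R3<->R0 -> R3=(0,0,0,0) R0=(0,0,0,0)
Op 5: merge R2<->R0 -> R2=(0,0,8,0) R0=(0,0,8,0)
Op 6: inc R1 by 3 -> R1=(0,8,0,0) value=8
Op 7: inc R3 by 2 -> R3=(0,0,0,2) value=2
Op 8: merge R1<->R3 -> R1=(0,8,0,2) R3=(0,8,0,2)
Op 9: inc R2 by 4 -> R2=(0,0,12,0) value=12
Op 10: merge R3<->R2 -> R3=(0,8,12,2) R2=(0,8,12,2)

Answer: 22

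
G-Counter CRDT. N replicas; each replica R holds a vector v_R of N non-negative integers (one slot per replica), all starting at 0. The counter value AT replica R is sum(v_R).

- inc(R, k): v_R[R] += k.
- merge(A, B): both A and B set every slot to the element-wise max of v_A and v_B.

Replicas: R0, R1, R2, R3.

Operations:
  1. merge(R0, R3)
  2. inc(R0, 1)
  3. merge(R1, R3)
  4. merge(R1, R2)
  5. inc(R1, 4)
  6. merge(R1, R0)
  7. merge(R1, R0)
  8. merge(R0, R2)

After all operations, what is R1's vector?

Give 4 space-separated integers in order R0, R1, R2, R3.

Op 1: merge R0<->R3 -> R0=(0,0,0,0) R3=(0,0,0,0)
Op 2: inc R0 by 1 -> R0=(1,0,0,0) value=1
Op 3: merge R1<->R3 -> R1=(0,0,0,0) R3=(0,0,0,0)
Op 4: merge R1<->R2 -> R1=(0,0,0,0) R2=(0,0,0,0)
Op 5: inc R1 by 4 -> R1=(0,4,0,0) value=4
Op 6: merge R1<->R0 -> R1=(1,4,0,0) R0=(1,4,0,0)
Op 7: merge R1<->R0 -> R1=(1,4,0,0) R0=(1,4,0,0)
Op 8: merge R0<->R2 -> R0=(1,4,0,0) R2=(1,4,0,0)

Answer: 1 4 0 0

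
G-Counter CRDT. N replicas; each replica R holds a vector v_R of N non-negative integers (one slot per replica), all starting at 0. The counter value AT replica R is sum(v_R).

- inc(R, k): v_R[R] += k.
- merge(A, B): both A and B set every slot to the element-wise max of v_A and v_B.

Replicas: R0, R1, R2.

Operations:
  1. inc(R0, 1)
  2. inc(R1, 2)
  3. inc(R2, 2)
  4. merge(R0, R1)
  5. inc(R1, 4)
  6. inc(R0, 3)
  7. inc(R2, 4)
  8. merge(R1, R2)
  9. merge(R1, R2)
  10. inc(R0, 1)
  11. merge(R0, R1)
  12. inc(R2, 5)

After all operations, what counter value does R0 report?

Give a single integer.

Answer: 17

Derivation:
Op 1: inc R0 by 1 -> R0=(1,0,0) value=1
Op 2: inc R1 by 2 -> R1=(0,2,0) value=2
Op 3: inc R2 by 2 -> R2=(0,0,2) value=2
Op 4: merge R0<->R1 -> R0=(1,2,0) R1=(1,2,0)
Op 5: inc R1 by 4 -> R1=(1,6,0) value=7
Op 6: inc R0 by 3 -> R0=(4,2,0) value=6
Op 7: inc R2 by 4 -> R2=(0,0,6) value=6
Op 8: merge R1<->R2 -> R1=(1,6,6) R2=(1,6,6)
Op 9: merge R1<->R2 -> R1=(1,6,6) R2=(1,6,6)
Op 10: inc R0 by 1 -> R0=(5,2,0) value=7
Op 11: merge R0<->R1 -> R0=(5,6,6) R1=(5,6,6)
Op 12: inc R2 by 5 -> R2=(1,6,11) value=18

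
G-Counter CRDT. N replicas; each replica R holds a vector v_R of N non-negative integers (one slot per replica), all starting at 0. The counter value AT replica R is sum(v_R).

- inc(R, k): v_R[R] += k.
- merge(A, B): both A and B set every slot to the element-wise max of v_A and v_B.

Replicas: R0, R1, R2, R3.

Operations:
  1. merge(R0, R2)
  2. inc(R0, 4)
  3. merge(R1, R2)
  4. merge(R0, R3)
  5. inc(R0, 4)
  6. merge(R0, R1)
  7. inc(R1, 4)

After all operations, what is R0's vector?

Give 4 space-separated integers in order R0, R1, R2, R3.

Answer: 8 0 0 0

Derivation:
Op 1: merge R0<->R2 -> R0=(0,0,0,0) R2=(0,0,0,0)
Op 2: inc R0 by 4 -> R0=(4,0,0,0) value=4
Op 3: merge R1<->R2 -> R1=(0,0,0,0) R2=(0,0,0,0)
Op 4: merge R0<->R3 -> R0=(4,0,0,0) R3=(4,0,0,0)
Op 5: inc R0 by 4 -> R0=(8,0,0,0) value=8
Op 6: merge R0<->R1 -> R0=(8,0,0,0) R1=(8,0,0,0)
Op 7: inc R1 by 4 -> R1=(8,4,0,0) value=12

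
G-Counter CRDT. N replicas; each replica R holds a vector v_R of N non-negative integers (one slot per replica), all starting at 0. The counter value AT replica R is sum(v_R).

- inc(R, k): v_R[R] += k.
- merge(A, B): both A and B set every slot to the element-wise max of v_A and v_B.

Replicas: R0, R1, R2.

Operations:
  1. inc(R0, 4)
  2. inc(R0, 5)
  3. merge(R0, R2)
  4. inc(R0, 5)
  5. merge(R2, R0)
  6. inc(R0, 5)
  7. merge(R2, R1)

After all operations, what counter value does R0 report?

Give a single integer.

Answer: 19

Derivation:
Op 1: inc R0 by 4 -> R0=(4,0,0) value=4
Op 2: inc R0 by 5 -> R0=(9,0,0) value=9
Op 3: merge R0<->R2 -> R0=(9,0,0) R2=(9,0,0)
Op 4: inc R0 by 5 -> R0=(14,0,0) value=14
Op 5: merge R2<->R0 -> R2=(14,0,0) R0=(14,0,0)
Op 6: inc R0 by 5 -> R0=(19,0,0) value=19
Op 7: merge R2<->R1 -> R2=(14,0,0) R1=(14,0,0)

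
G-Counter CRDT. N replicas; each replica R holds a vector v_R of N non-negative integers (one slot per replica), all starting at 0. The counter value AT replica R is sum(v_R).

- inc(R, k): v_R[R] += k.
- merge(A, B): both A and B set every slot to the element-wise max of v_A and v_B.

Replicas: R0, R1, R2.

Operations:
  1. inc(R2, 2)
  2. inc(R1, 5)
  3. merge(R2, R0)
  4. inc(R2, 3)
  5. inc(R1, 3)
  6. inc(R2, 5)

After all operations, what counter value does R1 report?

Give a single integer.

Op 1: inc R2 by 2 -> R2=(0,0,2) value=2
Op 2: inc R1 by 5 -> R1=(0,5,0) value=5
Op 3: merge R2<->R0 -> R2=(0,0,2) R0=(0,0,2)
Op 4: inc R2 by 3 -> R2=(0,0,5) value=5
Op 5: inc R1 by 3 -> R1=(0,8,0) value=8
Op 6: inc R2 by 5 -> R2=(0,0,10) value=10

Answer: 8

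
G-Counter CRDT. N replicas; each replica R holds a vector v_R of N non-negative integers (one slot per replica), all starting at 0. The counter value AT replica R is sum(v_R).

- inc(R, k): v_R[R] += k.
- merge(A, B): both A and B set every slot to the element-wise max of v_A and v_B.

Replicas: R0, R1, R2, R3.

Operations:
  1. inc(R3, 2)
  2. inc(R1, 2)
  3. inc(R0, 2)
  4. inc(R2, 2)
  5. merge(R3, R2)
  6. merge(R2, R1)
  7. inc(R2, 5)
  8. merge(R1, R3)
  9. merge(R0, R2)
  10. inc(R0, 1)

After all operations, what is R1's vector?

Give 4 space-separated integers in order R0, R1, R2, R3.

Op 1: inc R3 by 2 -> R3=(0,0,0,2) value=2
Op 2: inc R1 by 2 -> R1=(0,2,0,0) value=2
Op 3: inc R0 by 2 -> R0=(2,0,0,0) value=2
Op 4: inc R2 by 2 -> R2=(0,0,2,0) value=2
Op 5: merge R3<->R2 -> R3=(0,0,2,2) R2=(0,0,2,2)
Op 6: merge R2<->R1 -> R2=(0,2,2,2) R1=(0,2,2,2)
Op 7: inc R2 by 5 -> R2=(0,2,7,2) value=11
Op 8: merge R1<->R3 -> R1=(0,2,2,2) R3=(0,2,2,2)
Op 9: merge R0<->R2 -> R0=(2,2,7,2) R2=(2,2,7,2)
Op 10: inc R0 by 1 -> R0=(3,2,7,2) value=14

Answer: 0 2 2 2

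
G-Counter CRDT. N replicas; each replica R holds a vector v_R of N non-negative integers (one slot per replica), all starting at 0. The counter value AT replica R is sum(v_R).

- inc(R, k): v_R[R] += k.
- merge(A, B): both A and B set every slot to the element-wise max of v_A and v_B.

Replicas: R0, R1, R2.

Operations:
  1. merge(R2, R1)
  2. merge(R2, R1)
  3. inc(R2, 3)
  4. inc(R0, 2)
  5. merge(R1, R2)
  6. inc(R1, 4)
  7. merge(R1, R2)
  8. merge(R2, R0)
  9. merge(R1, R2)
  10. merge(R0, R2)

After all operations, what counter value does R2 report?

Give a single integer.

Answer: 9

Derivation:
Op 1: merge R2<->R1 -> R2=(0,0,0) R1=(0,0,0)
Op 2: merge R2<->R1 -> R2=(0,0,0) R1=(0,0,0)
Op 3: inc R2 by 3 -> R2=(0,0,3) value=3
Op 4: inc R0 by 2 -> R0=(2,0,0) value=2
Op 5: merge R1<->R2 -> R1=(0,0,3) R2=(0,0,3)
Op 6: inc R1 by 4 -> R1=(0,4,3) value=7
Op 7: merge R1<->R2 -> R1=(0,4,3) R2=(0,4,3)
Op 8: merge R2<->R0 -> R2=(2,4,3) R0=(2,4,3)
Op 9: merge R1<->R2 -> R1=(2,4,3) R2=(2,4,3)
Op 10: merge R0<->R2 -> R0=(2,4,3) R2=(2,4,3)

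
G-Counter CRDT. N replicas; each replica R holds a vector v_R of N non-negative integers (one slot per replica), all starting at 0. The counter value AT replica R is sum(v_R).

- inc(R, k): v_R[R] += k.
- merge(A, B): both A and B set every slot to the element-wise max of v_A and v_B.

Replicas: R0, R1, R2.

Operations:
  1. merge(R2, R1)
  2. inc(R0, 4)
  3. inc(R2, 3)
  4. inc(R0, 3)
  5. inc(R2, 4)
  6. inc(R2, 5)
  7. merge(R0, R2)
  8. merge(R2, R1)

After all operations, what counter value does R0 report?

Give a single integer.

Op 1: merge R2<->R1 -> R2=(0,0,0) R1=(0,0,0)
Op 2: inc R0 by 4 -> R0=(4,0,0) value=4
Op 3: inc R2 by 3 -> R2=(0,0,3) value=3
Op 4: inc R0 by 3 -> R0=(7,0,0) value=7
Op 5: inc R2 by 4 -> R2=(0,0,7) value=7
Op 6: inc R2 by 5 -> R2=(0,0,12) value=12
Op 7: merge R0<->R2 -> R0=(7,0,12) R2=(7,0,12)
Op 8: merge R2<->R1 -> R2=(7,0,12) R1=(7,0,12)

Answer: 19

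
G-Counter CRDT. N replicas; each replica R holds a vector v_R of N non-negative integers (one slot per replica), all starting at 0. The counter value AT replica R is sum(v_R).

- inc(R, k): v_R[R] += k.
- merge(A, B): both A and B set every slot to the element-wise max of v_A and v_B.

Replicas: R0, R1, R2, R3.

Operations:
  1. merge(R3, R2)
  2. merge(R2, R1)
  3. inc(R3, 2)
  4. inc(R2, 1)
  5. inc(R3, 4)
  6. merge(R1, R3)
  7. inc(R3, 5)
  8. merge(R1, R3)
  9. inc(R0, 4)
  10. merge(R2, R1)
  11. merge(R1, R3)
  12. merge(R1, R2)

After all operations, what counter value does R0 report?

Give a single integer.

Answer: 4

Derivation:
Op 1: merge R3<->R2 -> R3=(0,0,0,0) R2=(0,0,0,0)
Op 2: merge R2<->R1 -> R2=(0,0,0,0) R1=(0,0,0,0)
Op 3: inc R3 by 2 -> R3=(0,0,0,2) value=2
Op 4: inc R2 by 1 -> R2=(0,0,1,0) value=1
Op 5: inc R3 by 4 -> R3=(0,0,0,6) value=6
Op 6: merge R1<->R3 -> R1=(0,0,0,6) R3=(0,0,0,6)
Op 7: inc R3 by 5 -> R3=(0,0,0,11) value=11
Op 8: merge R1<->R3 -> R1=(0,0,0,11) R3=(0,0,0,11)
Op 9: inc R0 by 4 -> R0=(4,0,0,0) value=4
Op 10: merge R2<->R1 -> R2=(0,0,1,11) R1=(0,0,1,11)
Op 11: merge R1<->R3 -> R1=(0,0,1,11) R3=(0,0,1,11)
Op 12: merge R1<->R2 -> R1=(0,0,1,11) R2=(0,0,1,11)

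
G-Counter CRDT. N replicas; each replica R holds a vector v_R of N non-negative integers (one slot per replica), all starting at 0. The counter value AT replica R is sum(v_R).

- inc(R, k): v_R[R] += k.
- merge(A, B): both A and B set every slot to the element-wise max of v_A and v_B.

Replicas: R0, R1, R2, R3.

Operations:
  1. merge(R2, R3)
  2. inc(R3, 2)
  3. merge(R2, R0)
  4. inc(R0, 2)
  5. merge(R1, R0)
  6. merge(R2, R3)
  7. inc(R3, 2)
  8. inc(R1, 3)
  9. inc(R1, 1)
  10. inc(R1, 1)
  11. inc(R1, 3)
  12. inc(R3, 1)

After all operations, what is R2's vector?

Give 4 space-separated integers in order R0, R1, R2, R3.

Op 1: merge R2<->R3 -> R2=(0,0,0,0) R3=(0,0,0,0)
Op 2: inc R3 by 2 -> R3=(0,0,0,2) value=2
Op 3: merge R2<->R0 -> R2=(0,0,0,0) R0=(0,0,0,0)
Op 4: inc R0 by 2 -> R0=(2,0,0,0) value=2
Op 5: merge R1<->R0 -> R1=(2,0,0,0) R0=(2,0,0,0)
Op 6: merge R2<->R3 -> R2=(0,0,0,2) R3=(0,0,0,2)
Op 7: inc R3 by 2 -> R3=(0,0,0,4) value=4
Op 8: inc R1 by 3 -> R1=(2,3,0,0) value=5
Op 9: inc R1 by 1 -> R1=(2,4,0,0) value=6
Op 10: inc R1 by 1 -> R1=(2,5,0,0) value=7
Op 11: inc R1 by 3 -> R1=(2,8,0,0) value=10
Op 12: inc R3 by 1 -> R3=(0,0,0,5) value=5

Answer: 0 0 0 2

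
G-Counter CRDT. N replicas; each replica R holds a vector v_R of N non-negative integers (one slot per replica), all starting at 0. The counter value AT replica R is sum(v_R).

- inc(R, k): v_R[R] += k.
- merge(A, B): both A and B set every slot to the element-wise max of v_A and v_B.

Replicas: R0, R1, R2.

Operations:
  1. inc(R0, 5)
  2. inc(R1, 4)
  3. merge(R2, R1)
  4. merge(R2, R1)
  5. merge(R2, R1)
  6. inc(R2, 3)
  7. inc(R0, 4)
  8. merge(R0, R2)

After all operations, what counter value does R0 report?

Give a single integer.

Op 1: inc R0 by 5 -> R0=(5,0,0) value=5
Op 2: inc R1 by 4 -> R1=(0,4,0) value=4
Op 3: merge R2<->R1 -> R2=(0,4,0) R1=(0,4,0)
Op 4: merge R2<->R1 -> R2=(0,4,0) R1=(0,4,0)
Op 5: merge R2<->R1 -> R2=(0,4,0) R1=(0,4,0)
Op 6: inc R2 by 3 -> R2=(0,4,3) value=7
Op 7: inc R0 by 4 -> R0=(9,0,0) value=9
Op 8: merge R0<->R2 -> R0=(9,4,3) R2=(9,4,3)

Answer: 16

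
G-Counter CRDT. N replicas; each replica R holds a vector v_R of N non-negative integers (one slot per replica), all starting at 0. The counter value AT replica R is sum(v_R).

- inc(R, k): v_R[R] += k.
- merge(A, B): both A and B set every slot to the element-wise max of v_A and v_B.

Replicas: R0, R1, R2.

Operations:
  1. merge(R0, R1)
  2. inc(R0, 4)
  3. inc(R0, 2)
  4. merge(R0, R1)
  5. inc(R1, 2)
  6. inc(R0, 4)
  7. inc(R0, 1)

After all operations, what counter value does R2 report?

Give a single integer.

Answer: 0

Derivation:
Op 1: merge R0<->R1 -> R0=(0,0,0) R1=(0,0,0)
Op 2: inc R0 by 4 -> R0=(4,0,0) value=4
Op 3: inc R0 by 2 -> R0=(6,0,0) value=6
Op 4: merge R0<->R1 -> R0=(6,0,0) R1=(6,0,0)
Op 5: inc R1 by 2 -> R1=(6,2,0) value=8
Op 6: inc R0 by 4 -> R0=(10,0,0) value=10
Op 7: inc R0 by 1 -> R0=(11,0,0) value=11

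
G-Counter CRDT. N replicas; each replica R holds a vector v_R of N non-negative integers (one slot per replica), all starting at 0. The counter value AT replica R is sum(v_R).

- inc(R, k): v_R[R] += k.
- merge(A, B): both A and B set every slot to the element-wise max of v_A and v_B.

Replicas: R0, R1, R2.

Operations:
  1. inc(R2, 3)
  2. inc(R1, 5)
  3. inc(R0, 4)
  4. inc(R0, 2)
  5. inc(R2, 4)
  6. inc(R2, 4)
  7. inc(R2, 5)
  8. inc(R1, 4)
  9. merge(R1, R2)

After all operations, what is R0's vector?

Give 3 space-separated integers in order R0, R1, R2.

Answer: 6 0 0

Derivation:
Op 1: inc R2 by 3 -> R2=(0,0,3) value=3
Op 2: inc R1 by 5 -> R1=(0,5,0) value=5
Op 3: inc R0 by 4 -> R0=(4,0,0) value=4
Op 4: inc R0 by 2 -> R0=(6,0,0) value=6
Op 5: inc R2 by 4 -> R2=(0,0,7) value=7
Op 6: inc R2 by 4 -> R2=(0,0,11) value=11
Op 7: inc R2 by 5 -> R2=(0,0,16) value=16
Op 8: inc R1 by 4 -> R1=(0,9,0) value=9
Op 9: merge R1<->R2 -> R1=(0,9,16) R2=(0,9,16)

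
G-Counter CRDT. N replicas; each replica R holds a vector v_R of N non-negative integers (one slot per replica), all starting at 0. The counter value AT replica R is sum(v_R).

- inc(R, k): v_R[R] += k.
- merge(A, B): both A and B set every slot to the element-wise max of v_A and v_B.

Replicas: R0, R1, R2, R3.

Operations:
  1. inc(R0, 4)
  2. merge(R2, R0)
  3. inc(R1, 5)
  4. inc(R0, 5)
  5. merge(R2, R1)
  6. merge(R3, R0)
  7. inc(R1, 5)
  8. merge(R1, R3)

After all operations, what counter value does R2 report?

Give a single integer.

Answer: 9

Derivation:
Op 1: inc R0 by 4 -> R0=(4,0,0,0) value=4
Op 2: merge R2<->R0 -> R2=(4,0,0,0) R0=(4,0,0,0)
Op 3: inc R1 by 5 -> R1=(0,5,0,0) value=5
Op 4: inc R0 by 5 -> R0=(9,0,0,0) value=9
Op 5: merge R2<->R1 -> R2=(4,5,0,0) R1=(4,5,0,0)
Op 6: merge R3<->R0 -> R3=(9,0,0,0) R0=(9,0,0,0)
Op 7: inc R1 by 5 -> R1=(4,10,0,0) value=14
Op 8: merge R1<->R3 -> R1=(9,10,0,0) R3=(9,10,0,0)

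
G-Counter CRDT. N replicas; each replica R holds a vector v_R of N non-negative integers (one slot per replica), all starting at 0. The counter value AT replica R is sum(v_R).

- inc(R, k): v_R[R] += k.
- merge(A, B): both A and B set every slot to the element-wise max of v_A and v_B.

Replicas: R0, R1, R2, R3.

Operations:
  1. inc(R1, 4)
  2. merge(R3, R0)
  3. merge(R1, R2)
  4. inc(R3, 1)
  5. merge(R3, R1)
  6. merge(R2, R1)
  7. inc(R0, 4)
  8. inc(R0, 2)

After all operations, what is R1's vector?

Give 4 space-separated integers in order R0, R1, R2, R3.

Answer: 0 4 0 1

Derivation:
Op 1: inc R1 by 4 -> R1=(0,4,0,0) value=4
Op 2: merge R3<->R0 -> R3=(0,0,0,0) R0=(0,0,0,0)
Op 3: merge R1<->R2 -> R1=(0,4,0,0) R2=(0,4,0,0)
Op 4: inc R3 by 1 -> R3=(0,0,0,1) value=1
Op 5: merge R3<->R1 -> R3=(0,4,0,1) R1=(0,4,0,1)
Op 6: merge R2<->R1 -> R2=(0,4,0,1) R1=(0,4,0,1)
Op 7: inc R0 by 4 -> R0=(4,0,0,0) value=4
Op 8: inc R0 by 2 -> R0=(6,0,0,0) value=6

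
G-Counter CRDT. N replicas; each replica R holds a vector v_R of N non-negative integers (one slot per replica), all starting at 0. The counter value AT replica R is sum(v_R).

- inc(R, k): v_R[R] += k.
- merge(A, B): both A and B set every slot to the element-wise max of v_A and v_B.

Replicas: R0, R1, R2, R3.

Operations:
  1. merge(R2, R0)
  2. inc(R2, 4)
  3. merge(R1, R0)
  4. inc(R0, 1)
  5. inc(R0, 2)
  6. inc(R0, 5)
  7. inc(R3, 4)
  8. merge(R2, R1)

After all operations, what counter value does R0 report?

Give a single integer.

Op 1: merge R2<->R0 -> R2=(0,0,0,0) R0=(0,0,0,0)
Op 2: inc R2 by 4 -> R2=(0,0,4,0) value=4
Op 3: merge R1<->R0 -> R1=(0,0,0,0) R0=(0,0,0,0)
Op 4: inc R0 by 1 -> R0=(1,0,0,0) value=1
Op 5: inc R0 by 2 -> R0=(3,0,0,0) value=3
Op 6: inc R0 by 5 -> R0=(8,0,0,0) value=8
Op 7: inc R3 by 4 -> R3=(0,0,0,4) value=4
Op 8: merge R2<->R1 -> R2=(0,0,4,0) R1=(0,0,4,0)

Answer: 8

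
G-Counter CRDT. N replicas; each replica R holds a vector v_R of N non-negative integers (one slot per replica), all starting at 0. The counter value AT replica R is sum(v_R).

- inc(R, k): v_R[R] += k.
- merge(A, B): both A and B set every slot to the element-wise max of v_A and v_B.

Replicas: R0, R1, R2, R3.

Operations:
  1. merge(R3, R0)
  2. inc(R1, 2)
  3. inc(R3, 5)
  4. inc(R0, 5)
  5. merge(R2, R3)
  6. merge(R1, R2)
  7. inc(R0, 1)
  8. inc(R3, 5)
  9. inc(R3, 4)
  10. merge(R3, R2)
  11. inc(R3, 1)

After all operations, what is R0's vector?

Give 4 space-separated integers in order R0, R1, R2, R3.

Answer: 6 0 0 0

Derivation:
Op 1: merge R3<->R0 -> R3=(0,0,0,0) R0=(0,0,0,0)
Op 2: inc R1 by 2 -> R1=(0,2,0,0) value=2
Op 3: inc R3 by 5 -> R3=(0,0,0,5) value=5
Op 4: inc R0 by 5 -> R0=(5,0,0,0) value=5
Op 5: merge R2<->R3 -> R2=(0,0,0,5) R3=(0,0,0,5)
Op 6: merge R1<->R2 -> R1=(0,2,0,5) R2=(0,2,0,5)
Op 7: inc R0 by 1 -> R0=(6,0,0,0) value=6
Op 8: inc R3 by 5 -> R3=(0,0,0,10) value=10
Op 9: inc R3 by 4 -> R3=(0,0,0,14) value=14
Op 10: merge R3<->R2 -> R3=(0,2,0,14) R2=(0,2,0,14)
Op 11: inc R3 by 1 -> R3=(0,2,0,15) value=17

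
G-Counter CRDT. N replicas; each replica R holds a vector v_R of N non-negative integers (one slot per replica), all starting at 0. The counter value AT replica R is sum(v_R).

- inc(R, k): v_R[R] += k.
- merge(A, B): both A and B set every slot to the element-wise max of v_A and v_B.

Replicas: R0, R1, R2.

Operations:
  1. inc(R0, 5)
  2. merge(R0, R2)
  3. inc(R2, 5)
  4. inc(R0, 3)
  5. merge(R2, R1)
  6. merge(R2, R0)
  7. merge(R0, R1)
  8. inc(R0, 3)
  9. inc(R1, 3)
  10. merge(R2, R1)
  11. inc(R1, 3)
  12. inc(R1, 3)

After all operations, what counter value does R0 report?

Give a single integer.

Answer: 16

Derivation:
Op 1: inc R0 by 5 -> R0=(5,0,0) value=5
Op 2: merge R0<->R2 -> R0=(5,0,0) R2=(5,0,0)
Op 3: inc R2 by 5 -> R2=(5,0,5) value=10
Op 4: inc R0 by 3 -> R0=(8,0,0) value=8
Op 5: merge R2<->R1 -> R2=(5,0,5) R1=(5,0,5)
Op 6: merge R2<->R0 -> R2=(8,0,5) R0=(8,0,5)
Op 7: merge R0<->R1 -> R0=(8,0,5) R1=(8,0,5)
Op 8: inc R0 by 3 -> R0=(11,0,5) value=16
Op 9: inc R1 by 3 -> R1=(8,3,5) value=16
Op 10: merge R2<->R1 -> R2=(8,3,5) R1=(8,3,5)
Op 11: inc R1 by 3 -> R1=(8,6,5) value=19
Op 12: inc R1 by 3 -> R1=(8,9,5) value=22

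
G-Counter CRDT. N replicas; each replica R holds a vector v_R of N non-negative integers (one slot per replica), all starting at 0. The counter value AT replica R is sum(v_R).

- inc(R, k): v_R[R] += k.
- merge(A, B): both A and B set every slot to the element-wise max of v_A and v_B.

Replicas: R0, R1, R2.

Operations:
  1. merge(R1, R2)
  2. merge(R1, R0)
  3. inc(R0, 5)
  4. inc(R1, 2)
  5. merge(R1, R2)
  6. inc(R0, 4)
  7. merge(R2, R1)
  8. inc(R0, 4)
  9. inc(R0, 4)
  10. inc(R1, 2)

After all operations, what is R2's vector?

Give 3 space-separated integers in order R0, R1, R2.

Op 1: merge R1<->R2 -> R1=(0,0,0) R2=(0,0,0)
Op 2: merge R1<->R0 -> R1=(0,0,0) R0=(0,0,0)
Op 3: inc R0 by 5 -> R0=(5,0,0) value=5
Op 4: inc R1 by 2 -> R1=(0,2,0) value=2
Op 5: merge R1<->R2 -> R1=(0,2,0) R2=(0,2,0)
Op 6: inc R0 by 4 -> R0=(9,0,0) value=9
Op 7: merge R2<->R1 -> R2=(0,2,0) R1=(0,2,0)
Op 8: inc R0 by 4 -> R0=(13,0,0) value=13
Op 9: inc R0 by 4 -> R0=(17,0,0) value=17
Op 10: inc R1 by 2 -> R1=(0,4,0) value=4

Answer: 0 2 0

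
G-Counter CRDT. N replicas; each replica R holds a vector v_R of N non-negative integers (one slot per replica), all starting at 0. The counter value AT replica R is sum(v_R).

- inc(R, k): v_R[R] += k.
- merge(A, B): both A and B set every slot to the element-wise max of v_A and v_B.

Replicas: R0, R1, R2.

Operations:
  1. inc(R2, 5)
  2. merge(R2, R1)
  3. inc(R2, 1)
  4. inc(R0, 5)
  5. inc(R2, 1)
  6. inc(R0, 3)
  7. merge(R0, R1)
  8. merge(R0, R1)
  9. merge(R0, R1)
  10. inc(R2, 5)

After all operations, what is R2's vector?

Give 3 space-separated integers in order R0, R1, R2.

Op 1: inc R2 by 5 -> R2=(0,0,5) value=5
Op 2: merge R2<->R1 -> R2=(0,0,5) R1=(0,0,5)
Op 3: inc R2 by 1 -> R2=(0,0,6) value=6
Op 4: inc R0 by 5 -> R0=(5,0,0) value=5
Op 5: inc R2 by 1 -> R2=(0,0,7) value=7
Op 6: inc R0 by 3 -> R0=(8,0,0) value=8
Op 7: merge R0<->R1 -> R0=(8,0,5) R1=(8,0,5)
Op 8: merge R0<->R1 -> R0=(8,0,5) R1=(8,0,5)
Op 9: merge R0<->R1 -> R0=(8,0,5) R1=(8,0,5)
Op 10: inc R2 by 5 -> R2=(0,0,12) value=12

Answer: 0 0 12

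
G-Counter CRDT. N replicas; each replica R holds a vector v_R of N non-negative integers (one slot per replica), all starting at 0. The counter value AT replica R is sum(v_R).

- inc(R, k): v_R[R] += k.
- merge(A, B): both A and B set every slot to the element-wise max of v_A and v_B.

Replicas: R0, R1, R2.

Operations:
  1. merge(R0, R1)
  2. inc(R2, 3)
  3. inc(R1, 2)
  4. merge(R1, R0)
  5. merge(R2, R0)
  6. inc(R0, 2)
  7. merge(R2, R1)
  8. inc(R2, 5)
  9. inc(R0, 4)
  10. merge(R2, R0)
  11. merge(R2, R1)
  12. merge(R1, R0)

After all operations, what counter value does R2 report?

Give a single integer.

Answer: 16

Derivation:
Op 1: merge R0<->R1 -> R0=(0,0,0) R1=(0,0,0)
Op 2: inc R2 by 3 -> R2=(0,0,3) value=3
Op 3: inc R1 by 2 -> R1=(0,2,0) value=2
Op 4: merge R1<->R0 -> R1=(0,2,0) R0=(0,2,0)
Op 5: merge R2<->R0 -> R2=(0,2,3) R0=(0,2,3)
Op 6: inc R0 by 2 -> R0=(2,2,3) value=7
Op 7: merge R2<->R1 -> R2=(0,2,3) R1=(0,2,3)
Op 8: inc R2 by 5 -> R2=(0,2,8) value=10
Op 9: inc R0 by 4 -> R0=(6,2,3) value=11
Op 10: merge R2<->R0 -> R2=(6,2,8) R0=(6,2,8)
Op 11: merge R2<->R1 -> R2=(6,2,8) R1=(6,2,8)
Op 12: merge R1<->R0 -> R1=(6,2,8) R0=(6,2,8)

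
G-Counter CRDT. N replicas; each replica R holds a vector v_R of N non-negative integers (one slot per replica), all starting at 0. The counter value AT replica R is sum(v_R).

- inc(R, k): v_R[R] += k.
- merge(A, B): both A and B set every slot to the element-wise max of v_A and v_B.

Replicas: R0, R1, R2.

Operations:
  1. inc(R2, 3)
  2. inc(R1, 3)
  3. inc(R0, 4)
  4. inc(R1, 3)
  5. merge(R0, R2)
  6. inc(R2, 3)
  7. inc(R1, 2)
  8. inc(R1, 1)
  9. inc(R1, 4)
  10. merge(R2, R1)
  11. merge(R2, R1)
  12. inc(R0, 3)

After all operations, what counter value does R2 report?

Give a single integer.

Op 1: inc R2 by 3 -> R2=(0,0,3) value=3
Op 2: inc R1 by 3 -> R1=(0,3,0) value=3
Op 3: inc R0 by 4 -> R0=(4,0,0) value=4
Op 4: inc R1 by 3 -> R1=(0,6,0) value=6
Op 5: merge R0<->R2 -> R0=(4,0,3) R2=(4,0,3)
Op 6: inc R2 by 3 -> R2=(4,0,6) value=10
Op 7: inc R1 by 2 -> R1=(0,8,0) value=8
Op 8: inc R1 by 1 -> R1=(0,9,0) value=9
Op 9: inc R1 by 4 -> R1=(0,13,0) value=13
Op 10: merge R2<->R1 -> R2=(4,13,6) R1=(4,13,6)
Op 11: merge R2<->R1 -> R2=(4,13,6) R1=(4,13,6)
Op 12: inc R0 by 3 -> R0=(7,0,3) value=10

Answer: 23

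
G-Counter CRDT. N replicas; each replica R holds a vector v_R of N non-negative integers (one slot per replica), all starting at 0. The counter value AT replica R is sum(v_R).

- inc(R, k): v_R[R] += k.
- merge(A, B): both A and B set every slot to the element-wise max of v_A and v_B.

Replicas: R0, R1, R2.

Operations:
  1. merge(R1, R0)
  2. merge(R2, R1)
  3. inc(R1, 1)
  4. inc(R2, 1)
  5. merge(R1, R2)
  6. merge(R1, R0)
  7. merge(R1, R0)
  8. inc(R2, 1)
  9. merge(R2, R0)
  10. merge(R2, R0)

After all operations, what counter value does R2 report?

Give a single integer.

Op 1: merge R1<->R0 -> R1=(0,0,0) R0=(0,0,0)
Op 2: merge R2<->R1 -> R2=(0,0,0) R1=(0,0,0)
Op 3: inc R1 by 1 -> R1=(0,1,0) value=1
Op 4: inc R2 by 1 -> R2=(0,0,1) value=1
Op 5: merge R1<->R2 -> R1=(0,1,1) R2=(0,1,1)
Op 6: merge R1<->R0 -> R1=(0,1,1) R0=(0,1,1)
Op 7: merge R1<->R0 -> R1=(0,1,1) R0=(0,1,1)
Op 8: inc R2 by 1 -> R2=(0,1,2) value=3
Op 9: merge R2<->R0 -> R2=(0,1,2) R0=(0,1,2)
Op 10: merge R2<->R0 -> R2=(0,1,2) R0=(0,1,2)

Answer: 3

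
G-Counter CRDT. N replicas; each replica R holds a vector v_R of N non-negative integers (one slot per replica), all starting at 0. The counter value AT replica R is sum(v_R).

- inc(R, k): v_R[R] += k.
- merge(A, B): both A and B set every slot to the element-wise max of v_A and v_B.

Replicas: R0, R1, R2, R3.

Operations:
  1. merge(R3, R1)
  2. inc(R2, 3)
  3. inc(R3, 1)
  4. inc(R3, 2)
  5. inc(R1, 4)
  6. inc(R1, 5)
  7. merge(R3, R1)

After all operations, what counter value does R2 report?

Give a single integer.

Answer: 3

Derivation:
Op 1: merge R3<->R1 -> R3=(0,0,0,0) R1=(0,0,0,0)
Op 2: inc R2 by 3 -> R2=(0,0,3,0) value=3
Op 3: inc R3 by 1 -> R3=(0,0,0,1) value=1
Op 4: inc R3 by 2 -> R3=(0,0,0,3) value=3
Op 5: inc R1 by 4 -> R1=(0,4,0,0) value=4
Op 6: inc R1 by 5 -> R1=(0,9,0,0) value=9
Op 7: merge R3<->R1 -> R3=(0,9,0,3) R1=(0,9,0,3)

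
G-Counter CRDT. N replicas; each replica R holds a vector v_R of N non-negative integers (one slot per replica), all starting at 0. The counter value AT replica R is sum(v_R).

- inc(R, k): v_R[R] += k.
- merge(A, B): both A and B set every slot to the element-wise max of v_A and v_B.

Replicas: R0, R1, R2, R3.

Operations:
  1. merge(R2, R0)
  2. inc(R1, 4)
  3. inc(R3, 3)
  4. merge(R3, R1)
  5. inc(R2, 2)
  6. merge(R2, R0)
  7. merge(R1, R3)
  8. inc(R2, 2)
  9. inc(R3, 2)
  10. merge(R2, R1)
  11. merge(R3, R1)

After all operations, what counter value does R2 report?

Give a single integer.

Op 1: merge R2<->R0 -> R2=(0,0,0,0) R0=(0,0,0,0)
Op 2: inc R1 by 4 -> R1=(0,4,0,0) value=4
Op 3: inc R3 by 3 -> R3=(0,0,0,3) value=3
Op 4: merge R3<->R1 -> R3=(0,4,0,3) R1=(0,4,0,3)
Op 5: inc R2 by 2 -> R2=(0,0,2,0) value=2
Op 6: merge R2<->R0 -> R2=(0,0,2,0) R0=(0,0,2,0)
Op 7: merge R1<->R3 -> R1=(0,4,0,3) R3=(0,4,0,3)
Op 8: inc R2 by 2 -> R2=(0,0,4,0) value=4
Op 9: inc R3 by 2 -> R3=(0,4,0,5) value=9
Op 10: merge R2<->R1 -> R2=(0,4,4,3) R1=(0,4,4,3)
Op 11: merge R3<->R1 -> R3=(0,4,4,5) R1=(0,4,4,5)

Answer: 11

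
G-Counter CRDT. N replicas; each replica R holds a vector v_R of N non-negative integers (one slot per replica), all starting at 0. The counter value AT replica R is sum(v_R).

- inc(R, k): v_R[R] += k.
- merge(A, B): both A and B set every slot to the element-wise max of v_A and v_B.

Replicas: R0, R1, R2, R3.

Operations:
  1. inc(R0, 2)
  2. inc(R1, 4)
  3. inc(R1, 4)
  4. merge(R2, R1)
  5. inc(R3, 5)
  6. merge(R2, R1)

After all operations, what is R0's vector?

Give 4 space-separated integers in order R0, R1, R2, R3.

Answer: 2 0 0 0

Derivation:
Op 1: inc R0 by 2 -> R0=(2,0,0,0) value=2
Op 2: inc R1 by 4 -> R1=(0,4,0,0) value=4
Op 3: inc R1 by 4 -> R1=(0,8,0,0) value=8
Op 4: merge R2<->R1 -> R2=(0,8,0,0) R1=(0,8,0,0)
Op 5: inc R3 by 5 -> R3=(0,0,0,5) value=5
Op 6: merge R2<->R1 -> R2=(0,8,0,0) R1=(0,8,0,0)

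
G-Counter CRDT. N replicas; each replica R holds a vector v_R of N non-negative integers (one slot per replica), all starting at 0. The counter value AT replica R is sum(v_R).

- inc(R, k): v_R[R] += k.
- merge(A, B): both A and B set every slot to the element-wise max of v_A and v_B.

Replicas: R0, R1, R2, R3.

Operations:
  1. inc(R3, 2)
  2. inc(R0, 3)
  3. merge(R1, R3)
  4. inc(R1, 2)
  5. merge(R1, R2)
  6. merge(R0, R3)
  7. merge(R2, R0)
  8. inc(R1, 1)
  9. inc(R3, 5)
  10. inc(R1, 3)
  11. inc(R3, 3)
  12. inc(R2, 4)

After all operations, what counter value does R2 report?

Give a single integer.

Op 1: inc R3 by 2 -> R3=(0,0,0,2) value=2
Op 2: inc R0 by 3 -> R0=(3,0,0,0) value=3
Op 3: merge R1<->R3 -> R1=(0,0,0,2) R3=(0,0,0,2)
Op 4: inc R1 by 2 -> R1=(0,2,0,2) value=4
Op 5: merge R1<->R2 -> R1=(0,2,0,2) R2=(0,2,0,2)
Op 6: merge R0<->R3 -> R0=(3,0,0,2) R3=(3,0,0,2)
Op 7: merge R2<->R0 -> R2=(3,2,0,2) R0=(3,2,0,2)
Op 8: inc R1 by 1 -> R1=(0,3,0,2) value=5
Op 9: inc R3 by 5 -> R3=(3,0,0,7) value=10
Op 10: inc R1 by 3 -> R1=(0,6,0,2) value=8
Op 11: inc R3 by 3 -> R3=(3,0,0,10) value=13
Op 12: inc R2 by 4 -> R2=(3,2,4,2) value=11

Answer: 11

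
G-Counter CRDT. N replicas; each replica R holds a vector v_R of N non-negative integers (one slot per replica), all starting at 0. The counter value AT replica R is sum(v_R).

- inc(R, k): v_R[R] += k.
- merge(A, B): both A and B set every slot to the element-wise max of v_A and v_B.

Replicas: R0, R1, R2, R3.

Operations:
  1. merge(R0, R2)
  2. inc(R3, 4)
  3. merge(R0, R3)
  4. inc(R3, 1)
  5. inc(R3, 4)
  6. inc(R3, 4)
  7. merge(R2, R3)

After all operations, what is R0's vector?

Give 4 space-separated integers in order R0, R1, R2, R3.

Op 1: merge R0<->R2 -> R0=(0,0,0,0) R2=(0,0,0,0)
Op 2: inc R3 by 4 -> R3=(0,0,0,4) value=4
Op 3: merge R0<->R3 -> R0=(0,0,0,4) R3=(0,0,0,4)
Op 4: inc R3 by 1 -> R3=(0,0,0,5) value=5
Op 5: inc R3 by 4 -> R3=(0,0,0,9) value=9
Op 6: inc R3 by 4 -> R3=(0,0,0,13) value=13
Op 7: merge R2<->R3 -> R2=(0,0,0,13) R3=(0,0,0,13)

Answer: 0 0 0 4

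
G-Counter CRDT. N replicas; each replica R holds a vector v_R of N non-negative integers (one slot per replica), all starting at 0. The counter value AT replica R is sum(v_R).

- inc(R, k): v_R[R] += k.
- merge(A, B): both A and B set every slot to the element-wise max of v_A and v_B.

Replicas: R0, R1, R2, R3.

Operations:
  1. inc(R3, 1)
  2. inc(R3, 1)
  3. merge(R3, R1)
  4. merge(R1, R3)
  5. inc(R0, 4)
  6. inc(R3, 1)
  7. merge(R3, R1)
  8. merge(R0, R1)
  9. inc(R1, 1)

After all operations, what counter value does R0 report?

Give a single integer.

Answer: 7

Derivation:
Op 1: inc R3 by 1 -> R3=(0,0,0,1) value=1
Op 2: inc R3 by 1 -> R3=(0,0,0,2) value=2
Op 3: merge R3<->R1 -> R3=(0,0,0,2) R1=(0,0,0,2)
Op 4: merge R1<->R3 -> R1=(0,0,0,2) R3=(0,0,0,2)
Op 5: inc R0 by 4 -> R0=(4,0,0,0) value=4
Op 6: inc R3 by 1 -> R3=(0,0,0,3) value=3
Op 7: merge R3<->R1 -> R3=(0,0,0,3) R1=(0,0,0,3)
Op 8: merge R0<->R1 -> R0=(4,0,0,3) R1=(4,0,0,3)
Op 9: inc R1 by 1 -> R1=(4,1,0,3) value=8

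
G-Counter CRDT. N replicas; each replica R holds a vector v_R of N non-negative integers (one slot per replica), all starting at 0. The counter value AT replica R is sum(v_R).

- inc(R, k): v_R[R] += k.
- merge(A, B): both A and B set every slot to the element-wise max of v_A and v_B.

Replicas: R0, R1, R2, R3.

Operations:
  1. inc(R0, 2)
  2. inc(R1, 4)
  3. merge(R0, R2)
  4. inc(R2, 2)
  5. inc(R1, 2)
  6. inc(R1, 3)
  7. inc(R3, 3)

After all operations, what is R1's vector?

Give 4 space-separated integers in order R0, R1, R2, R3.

Op 1: inc R0 by 2 -> R0=(2,0,0,0) value=2
Op 2: inc R1 by 4 -> R1=(0,4,0,0) value=4
Op 3: merge R0<->R2 -> R0=(2,0,0,0) R2=(2,0,0,0)
Op 4: inc R2 by 2 -> R2=(2,0,2,0) value=4
Op 5: inc R1 by 2 -> R1=(0,6,0,0) value=6
Op 6: inc R1 by 3 -> R1=(0,9,0,0) value=9
Op 7: inc R3 by 3 -> R3=(0,0,0,3) value=3

Answer: 0 9 0 0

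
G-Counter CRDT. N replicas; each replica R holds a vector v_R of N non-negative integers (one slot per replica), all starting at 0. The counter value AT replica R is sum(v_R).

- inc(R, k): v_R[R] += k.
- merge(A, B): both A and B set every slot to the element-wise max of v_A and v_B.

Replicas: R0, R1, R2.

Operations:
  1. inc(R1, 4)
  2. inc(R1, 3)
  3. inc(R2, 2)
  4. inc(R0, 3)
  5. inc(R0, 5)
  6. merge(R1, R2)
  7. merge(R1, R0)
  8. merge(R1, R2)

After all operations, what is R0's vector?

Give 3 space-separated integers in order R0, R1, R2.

Op 1: inc R1 by 4 -> R1=(0,4,0) value=4
Op 2: inc R1 by 3 -> R1=(0,7,0) value=7
Op 3: inc R2 by 2 -> R2=(0,0,2) value=2
Op 4: inc R0 by 3 -> R0=(3,0,0) value=3
Op 5: inc R0 by 5 -> R0=(8,0,0) value=8
Op 6: merge R1<->R2 -> R1=(0,7,2) R2=(0,7,2)
Op 7: merge R1<->R0 -> R1=(8,7,2) R0=(8,7,2)
Op 8: merge R1<->R2 -> R1=(8,7,2) R2=(8,7,2)

Answer: 8 7 2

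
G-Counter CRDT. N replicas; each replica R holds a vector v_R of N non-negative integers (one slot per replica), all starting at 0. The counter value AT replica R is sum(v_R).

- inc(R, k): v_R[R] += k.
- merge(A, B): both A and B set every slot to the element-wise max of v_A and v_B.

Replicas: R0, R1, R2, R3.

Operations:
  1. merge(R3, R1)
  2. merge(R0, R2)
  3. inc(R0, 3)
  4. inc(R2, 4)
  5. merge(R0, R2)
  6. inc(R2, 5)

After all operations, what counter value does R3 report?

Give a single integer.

Answer: 0

Derivation:
Op 1: merge R3<->R1 -> R3=(0,0,0,0) R1=(0,0,0,0)
Op 2: merge R0<->R2 -> R0=(0,0,0,0) R2=(0,0,0,0)
Op 3: inc R0 by 3 -> R0=(3,0,0,0) value=3
Op 4: inc R2 by 4 -> R2=(0,0,4,0) value=4
Op 5: merge R0<->R2 -> R0=(3,0,4,0) R2=(3,0,4,0)
Op 6: inc R2 by 5 -> R2=(3,0,9,0) value=12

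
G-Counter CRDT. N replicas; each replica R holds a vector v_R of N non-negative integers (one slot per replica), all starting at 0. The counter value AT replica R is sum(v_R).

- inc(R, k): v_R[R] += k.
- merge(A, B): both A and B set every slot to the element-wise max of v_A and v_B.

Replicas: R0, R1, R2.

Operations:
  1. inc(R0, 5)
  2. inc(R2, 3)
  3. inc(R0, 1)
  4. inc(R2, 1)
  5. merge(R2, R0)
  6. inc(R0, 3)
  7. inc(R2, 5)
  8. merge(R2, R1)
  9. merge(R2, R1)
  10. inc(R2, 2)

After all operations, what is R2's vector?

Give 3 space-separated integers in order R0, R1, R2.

Answer: 6 0 11

Derivation:
Op 1: inc R0 by 5 -> R0=(5,0,0) value=5
Op 2: inc R2 by 3 -> R2=(0,0,3) value=3
Op 3: inc R0 by 1 -> R0=(6,0,0) value=6
Op 4: inc R2 by 1 -> R2=(0,0,4) value=4
Op 5: merge R2<->R0 -> R2=(6,0,4) R0=(6,0,4)
Op 6: inc R0 by 3 -> R0=(9,0,4) value=13
Op 7: inc R2 by 5 -> R2=(6,0,9) value=15
Op 8: merge R2<->R1 -> R2=(6,0,9) R1=(6,0,9)
Op 9: merge R2<->R1 -> R2=(6,0,9) R1=(6,0,9)
Op 10: inc R2 by 2 -> R2=(6,0,11) value=17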